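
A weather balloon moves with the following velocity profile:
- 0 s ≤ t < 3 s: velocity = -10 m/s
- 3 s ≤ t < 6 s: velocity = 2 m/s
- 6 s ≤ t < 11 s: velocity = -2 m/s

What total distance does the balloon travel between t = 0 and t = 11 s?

Total distance travelled is ∫|v| dt — sum the magnitudes of each area piece.
0–3 s: |-10| × 3 = 30 m
3–6 s: |2| × 3 = 6 m
6–11 s: |-2| × 5 = 10 m
Total distance = 46 m

46 m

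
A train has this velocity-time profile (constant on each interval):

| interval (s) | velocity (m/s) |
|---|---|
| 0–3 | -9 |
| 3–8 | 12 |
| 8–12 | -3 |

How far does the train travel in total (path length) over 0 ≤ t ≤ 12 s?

Distance (not displacement) is the total path length: add the absolute areas under v-t.
0–3 s: |-9| × 3 = 27 m
3–8 s: |12| × 5 = 60 m
8–12 s: |-3| × 4 = 12 m
Total distance = 99 m

99 m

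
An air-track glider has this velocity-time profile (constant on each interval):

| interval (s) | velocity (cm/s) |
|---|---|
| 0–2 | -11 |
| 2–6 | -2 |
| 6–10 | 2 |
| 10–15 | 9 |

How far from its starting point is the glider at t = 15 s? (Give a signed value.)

Displacement is the signed area under the v-t curve.
0–2 s: -11 × 2 = -22 cm
2–6 s: -2 × 4 = -8 cm
6–10 s: 2 × 4 = 8 cm
10–15 s: 9 × 5 = 45 cm
Net displacement = 23 cm

23 cm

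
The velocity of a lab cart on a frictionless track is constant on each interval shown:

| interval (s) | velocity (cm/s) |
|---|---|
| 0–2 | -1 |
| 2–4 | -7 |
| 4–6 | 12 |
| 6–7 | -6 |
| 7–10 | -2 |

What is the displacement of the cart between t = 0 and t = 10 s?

-4 cm

Displacement is the signed area under the v-t curve.
0–2 s: -1 × 2 = -2 cm
2–4 s: -7 × 2 = -14 cm
4–6 s: 12 × 2 = 24 cm
6–7 s: -6 × 1 = -6 cm
7–10 s: -2 × 3 = -6 cm
Net displacement = -4 cm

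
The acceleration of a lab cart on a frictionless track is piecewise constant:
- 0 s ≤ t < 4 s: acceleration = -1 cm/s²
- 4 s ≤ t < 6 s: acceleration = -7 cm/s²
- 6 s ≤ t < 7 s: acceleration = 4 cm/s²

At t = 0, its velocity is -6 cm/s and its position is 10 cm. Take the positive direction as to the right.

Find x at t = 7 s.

-78 cm

On each constant-a segment, Δv = aΔt and Δx = v₀Δt + ½aΔt²; chain segment to segment.
0–4 s: v starts -6 cm/s; Δx = -6·4 + ½·-1·4² = -32 cm; v ends -10 cm/s.
4–6 s: v starts -10 cm/s; Δx = -10·2 + ½·-7·2² = -34 cm; v ends -24 cm/s.
6–7 s: v starts -24 cm/s; Δx = -24·1 + ½·4·1² = -22 cm; v ends -20 cm/s.
x(7) = 10 + Σ Δx = -78 cm.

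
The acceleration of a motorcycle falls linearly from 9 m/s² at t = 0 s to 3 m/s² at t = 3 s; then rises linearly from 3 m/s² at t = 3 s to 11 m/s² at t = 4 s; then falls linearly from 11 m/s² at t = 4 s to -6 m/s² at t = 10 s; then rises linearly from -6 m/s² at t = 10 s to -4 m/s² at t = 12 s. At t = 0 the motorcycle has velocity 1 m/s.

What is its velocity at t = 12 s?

31 m/s

Δv equals the area under the a-t graph; then v = v₀ + Δv.
0–3 s: ½(9 + 3)(3) = 18 m/s
3–4 s: ½(3 + 11)(1) = 7 m/s
4–10 s: ½(11 + -6)(6) = 15 m/s
10–12 s: ½(-6 + -4)(2) = -10 m/s
Δv = 30 m/s, so v(12) = 1 + (30) = 31 m/s.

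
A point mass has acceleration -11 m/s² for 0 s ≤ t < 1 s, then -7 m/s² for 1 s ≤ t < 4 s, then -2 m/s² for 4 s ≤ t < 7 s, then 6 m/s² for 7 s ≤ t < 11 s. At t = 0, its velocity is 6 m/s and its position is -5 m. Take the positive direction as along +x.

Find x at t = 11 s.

On each constant-a segment, Δv = aΔt and Δx = v₀Δt + ½aΔt²; chain segment to segment.
0–1 s: v starts 6 m/s; Δx = 6·1 + ½·-11·1² = 0.5 m; v ends -5 m/s.
1–4 s: v starts -5 m/s; Δx = -5·3 + ½·-7·3² = -46.5 m; v ends -26 m/s.
4–7 s: v starts -26 m/s; Δx = -26·3 + ½·-2·3² = -87 m; v ends -32 m/s.
7–11 s: v starts -32 m/s; Δx = -32·4 + ½·6·4² = -80 m; v ends -8 m/s.
x(11) = -5 + Σ Δx = -218 m.

-218 m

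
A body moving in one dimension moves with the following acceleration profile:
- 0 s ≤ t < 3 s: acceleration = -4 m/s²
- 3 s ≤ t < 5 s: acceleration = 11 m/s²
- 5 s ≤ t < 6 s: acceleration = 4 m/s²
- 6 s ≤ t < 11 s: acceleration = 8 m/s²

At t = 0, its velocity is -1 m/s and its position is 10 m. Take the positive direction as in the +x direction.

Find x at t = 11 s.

161 m

On each constant-a segment, Δv = aΔt and Δx = v₀Δt + ½aΔt²; chain segment to segment.
0–3 s: v starts -1 m/s; Δx = -1·3 + ½·-4·3² = -21 m; v ends -13 m/s.
3–5 s: v starts -13 m/s; Δx = -13·2 + ½·11·2² = -4 m; v ends 9 m/s.
5–6 s: v starts 9 m/s; Δx = 9·1 + ½·4·1² = 11 m; v ends 13 m/s.
6–11 s: v starts 13 m/s; Δx = 13·5 + ½·8·5² = 165 m; v ends 53 m/s.
x(11) = 10 + Σ Δx = 161 m.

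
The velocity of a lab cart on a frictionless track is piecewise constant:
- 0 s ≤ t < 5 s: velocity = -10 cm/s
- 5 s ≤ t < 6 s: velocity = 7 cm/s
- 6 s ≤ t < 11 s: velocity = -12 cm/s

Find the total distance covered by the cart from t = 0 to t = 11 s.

Distance (not displacement) is the total path length: add the absolute areas under v-t.
0–5 s: |-10| × 5 = 50 cm
5–6 s: |7| × 1 = 7 cm
6–11 s: |-12| × 5 = 60 cm
Total distance = 117 cm

117 cm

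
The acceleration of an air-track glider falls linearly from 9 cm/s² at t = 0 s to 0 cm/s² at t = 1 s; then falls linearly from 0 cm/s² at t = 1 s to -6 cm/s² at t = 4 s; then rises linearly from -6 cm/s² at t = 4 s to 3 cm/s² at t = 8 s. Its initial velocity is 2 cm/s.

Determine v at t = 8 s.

-8.5 cm/s

Δv equals the area under the a-t graph; then v = v₀ + Δv.
0–1 s: ½(9 + 0)(1) = 4.5 cm/s
1–4 s: ½(0 + -6)(3) = -9 cm/s
4–8 s: ½(-6 + 3)(4) = -6 cm/s
Δv = -10.5 cm/s, so v(8) = 2 + (-10.5) = -8.5 cm/s.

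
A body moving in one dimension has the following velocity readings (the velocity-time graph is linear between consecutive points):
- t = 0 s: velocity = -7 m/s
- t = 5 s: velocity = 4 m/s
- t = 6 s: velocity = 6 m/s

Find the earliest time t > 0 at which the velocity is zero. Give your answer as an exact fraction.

v changes sign on 0–5 s (from -7 to 4); the graph is linear there, so v = 0 at t = 0 + (7)·(5 − 0)/(4 − -7) = 35/11 s.

t = 35/11 s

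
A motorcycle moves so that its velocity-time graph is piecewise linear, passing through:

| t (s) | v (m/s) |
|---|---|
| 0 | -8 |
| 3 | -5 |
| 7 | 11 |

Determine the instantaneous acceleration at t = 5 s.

4 m/s²

Acceleration is the slope of the v-t graph on 3–7 s: (11 − -5)/(7 − 3) = 4 m/s².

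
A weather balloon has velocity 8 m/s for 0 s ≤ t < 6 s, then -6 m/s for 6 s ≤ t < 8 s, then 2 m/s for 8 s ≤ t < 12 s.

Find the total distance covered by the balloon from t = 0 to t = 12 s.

68 m

Distance (not displacement) is the total path length: add the absolute areas under v-t.
0–6 s: |8| × 6 = 48 m
6–8 s: |-6| × 2 = 12 m
8–12 s: |2| × 4 = 8 m
Total distance = 68 m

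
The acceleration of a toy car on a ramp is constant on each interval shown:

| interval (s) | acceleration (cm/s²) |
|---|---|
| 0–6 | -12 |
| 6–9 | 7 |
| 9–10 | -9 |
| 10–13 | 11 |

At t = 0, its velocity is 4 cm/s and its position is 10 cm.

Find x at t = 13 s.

On each constant-a segment, Δv = aΔt and Δx = v₀Δt + ½aΔt²; chain segment to segment.
0–6 s: v starts 4 cm/s; Δx = 4·6 + ½·-12·6² = -192 cm; v ends -68 cm/s.
6–9 s: v starts -68 cm/s; Δx = -68·3 + ½·7·3² = -172.5 cm; v ends -47 cm/s.
9–10 s: v starts -47 cm/s; Δx = -47·1 + ½·-9·1² = -51.5 cm; v ends -56 cm/s.
10–13 s: v starts -56 cm/s; Δx = -56·3 + ½·11·3² = -118.5 cm; v ends -23 cm/s.
x(13) = 10 + Σ Δx = -524.5 cm.

-524.5 cm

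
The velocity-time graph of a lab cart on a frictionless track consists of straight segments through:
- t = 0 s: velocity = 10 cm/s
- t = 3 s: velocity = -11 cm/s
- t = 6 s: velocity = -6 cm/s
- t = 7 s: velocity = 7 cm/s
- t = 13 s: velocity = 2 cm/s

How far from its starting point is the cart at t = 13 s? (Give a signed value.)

0.5 cm

Displacement is the signed area under the v-t curve.
0–3 s: ½(10 + -11)(3) = -1.5 cm
3–6 s: ½(-11 + -6)(3) = -25.5 cm
6–7 s: ½(-6 + 7)(1) = 0.5 cm
7–13 s: ½(7 + 2)(6) = 27 cm
Net displacement = 0.5 cm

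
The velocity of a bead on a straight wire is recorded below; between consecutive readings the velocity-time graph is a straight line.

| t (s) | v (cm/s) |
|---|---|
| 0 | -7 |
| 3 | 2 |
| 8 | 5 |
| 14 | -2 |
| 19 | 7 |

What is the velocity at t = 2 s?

-1 cm/s

On 0–3 s the graph is linear from -7 to 2 cm/s: v(2) = -7 + (2 − -7)·(2 − 0)/(3 − 0) = -1 cm/s.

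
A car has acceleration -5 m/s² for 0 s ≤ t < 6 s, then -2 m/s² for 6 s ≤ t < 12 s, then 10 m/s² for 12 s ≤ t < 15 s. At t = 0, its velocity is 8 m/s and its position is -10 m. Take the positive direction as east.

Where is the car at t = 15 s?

-277 m

On each constant-a segment, Δv = aΔt and Δx = v₀Δt + ½aΔt²; chain segment to segment.
0–6 s: v starts 8 m/s; Δx = 8·6 + ½·-5·6² = -42 m; v ends -22 m/s.
6–12 s: v starts -22 m/s; Δx = -22·6 + ½·-2·6² = -168 m; v ends -34 m/s.
12–15 s: v starts -34 m/s; Δx = -34·3 + ½·10·3² = -57 m; v ends -4 m/s.
x(15) = -10 + Σ Δx = -277 m.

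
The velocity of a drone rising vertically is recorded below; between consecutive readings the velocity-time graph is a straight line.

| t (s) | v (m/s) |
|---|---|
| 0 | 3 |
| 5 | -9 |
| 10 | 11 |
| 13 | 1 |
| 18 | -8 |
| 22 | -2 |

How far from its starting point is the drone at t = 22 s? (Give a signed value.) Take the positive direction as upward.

-29.5 m

Net displacement equals the area under the velocity-time graph (areas below the axis count negative).
0–5 s: ½(3 + -9)(5) = -15 m
5–10 s: ½(-9 + 11)(5) = 5 m
10–13 s: ½(11 + 1)(3) = 18 m
13–18 s: ½(1 + -8)(5) = -17.5 m
18–22 s: ½(-8 + -2)(4) = -20 m
Net displacement = -29.5 m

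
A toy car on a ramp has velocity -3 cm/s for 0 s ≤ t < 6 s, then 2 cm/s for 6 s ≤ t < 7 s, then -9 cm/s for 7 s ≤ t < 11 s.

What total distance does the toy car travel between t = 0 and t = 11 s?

Total distance travelled is ∫|v| dt — sum the magnitudes of each area piece.
0–6 s: |-3| × 6 = 18 cm
6–7 s: |2| × 1 = 2 cm
7–11 s: |-9| × 4 = 36 cm
Total distance = 56 cm

56 cm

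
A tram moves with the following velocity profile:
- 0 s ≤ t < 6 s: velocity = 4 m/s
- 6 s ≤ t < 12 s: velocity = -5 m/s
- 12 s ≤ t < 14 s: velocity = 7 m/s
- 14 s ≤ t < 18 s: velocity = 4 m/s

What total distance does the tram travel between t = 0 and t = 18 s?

84 m

Distance (not displacement) is the total path length: add the absolute areas under v-t.
0–6 s: |4| × 6 = 24 m
6–12 s: |-5| × 6 = 30 m
12–14 s: |7| × 2 = 14 m
14–18 s: |4| × 4 = 16 m
Total distance = 84 m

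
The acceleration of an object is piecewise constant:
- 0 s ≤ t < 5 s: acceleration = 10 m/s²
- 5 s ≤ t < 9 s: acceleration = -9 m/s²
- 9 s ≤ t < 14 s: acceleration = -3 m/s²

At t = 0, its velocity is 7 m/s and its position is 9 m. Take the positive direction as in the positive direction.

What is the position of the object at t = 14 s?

On each constant-a segment, Δv = aΔt and Δx = v₀Δt + ½aΔt²; chain segment to segment.
0–5 s: v starts 7 m/s; Δx = 7·5 + ½·10·5² = 160 m; v ends 57 m/s.
5–9 s: v starts 57 m/s; Δx = 57·4 + ½·-9·4² = 156 m; v ends 21 m/s.
9–14 s: v starts 21 m/s; Δx = 21·5 + ½·-3·5² = 67.5 m; v ends 6 m/s.
x(14) = 9 + Σ Δx = 392.5 m.

392.5 m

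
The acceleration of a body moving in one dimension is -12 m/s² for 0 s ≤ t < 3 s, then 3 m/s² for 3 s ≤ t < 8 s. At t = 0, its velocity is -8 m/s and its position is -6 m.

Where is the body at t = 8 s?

-266.5 m

On each constant-a segment, Δv = aΔt and Δx = v₀Δt + ½aΔt²; chain segment to segment.
0–3 s: v starts -8 m/s; Δx = -8·3 + ½·-12·3² = -78 m; v ends -44 m/s.
3–8 s: v starts -44 m/s; Δx = -44·5 + ½·3·5² = -182.5 m; v ends -29 m/s.
x(8) = -6 + Σ Δx = -266.5 m.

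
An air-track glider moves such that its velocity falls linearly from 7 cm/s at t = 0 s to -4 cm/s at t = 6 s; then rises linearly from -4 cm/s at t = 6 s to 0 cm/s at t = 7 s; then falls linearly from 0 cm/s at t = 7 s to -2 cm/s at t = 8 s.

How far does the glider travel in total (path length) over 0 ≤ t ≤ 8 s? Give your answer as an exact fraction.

Total distance travelled is ∫|v| dt — sum the magnitudes of each area piece.
0–6 s: v = 0 at t = 42/11 s; triangle areas 147/11 + 48/11 = 195/11 cm
6–7 s: |½(-4 + 0)(1)| = 2 cm
7–8 s: |½(0 + -2)(1)| = 1 cm
Total distance = 228/11 cm

228/11 cm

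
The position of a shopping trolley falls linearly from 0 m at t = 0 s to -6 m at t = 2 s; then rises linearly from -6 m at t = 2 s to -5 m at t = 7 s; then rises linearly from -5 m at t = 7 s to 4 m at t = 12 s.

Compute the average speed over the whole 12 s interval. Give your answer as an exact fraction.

Average speed = (total path length)/(elapsed time); on a piecewise-linear x-t graph the path length is Σ|Δx|.
0–2 s: |Δx| = |-6 − 0| = 6 m
2–7 s: |Δx| = |-5 − -6| = 1 m
7–12 s: |Δx| = |4 − -5| = 9 m
Total path = 16 m; average speed = 16/12 = 4/3 m/s.

4/3 m/s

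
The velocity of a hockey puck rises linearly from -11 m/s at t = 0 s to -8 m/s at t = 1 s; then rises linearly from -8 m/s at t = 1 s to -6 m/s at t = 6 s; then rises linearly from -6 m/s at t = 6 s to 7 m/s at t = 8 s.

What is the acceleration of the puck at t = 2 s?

Acceleration is the slope of the v-t graph on 1–6 s: (-6 − -8)/(6 − 1) = 0.4 m/s².

0.4 m/s²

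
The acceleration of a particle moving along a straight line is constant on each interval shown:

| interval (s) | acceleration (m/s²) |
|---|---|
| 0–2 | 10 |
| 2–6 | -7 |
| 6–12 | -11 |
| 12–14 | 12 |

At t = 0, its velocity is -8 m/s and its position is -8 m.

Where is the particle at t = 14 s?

On each constant-a segment, Δv = aΔt and Δx = v₀Δt + ½aΔt²; chain segment to segment.
0–2 s: v starts -8 m/s; Δx = -8·2 + ½·10·2² = 4 m; v ends 12 m/s.
2–6 s: v starts 12 m/s; Δx = 12·4 + ½·-7·4² = -8 m; v ends -16 m/s.
6–12 s: v starts -16 m/s; Δx = -16·6 + ½·-11·6² = -294 m; v ends -82 m/s.
12–14 s: v starts -82 m/s; Δx = -82·2 + ½·12·2² = -140 m; v ends -58 m/s.
x(14) = -8 + Σ Δx = -446 m.

-446 m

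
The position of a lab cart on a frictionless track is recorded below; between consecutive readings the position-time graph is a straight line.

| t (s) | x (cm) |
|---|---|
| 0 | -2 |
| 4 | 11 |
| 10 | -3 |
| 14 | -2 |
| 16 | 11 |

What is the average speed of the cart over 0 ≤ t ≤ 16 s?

2.5625 cm/s

Average speed = (total path length)/(elapsed time); on a piecewise-linear x-t graph the path length is Σ|Δx|.
0–4 s: |Δx| = |11 − -2| = 13 cm
4–10 s: |Δx| = |-3 − 11| = 14 cm
10–14 s: |Δx| = |-2 − -3| = 1 cm
14–16 s: |Δx| = |11 − -2| = 13 cm
Total path = 41 cm; average speed = 41/16 = 2.5625 cm/s.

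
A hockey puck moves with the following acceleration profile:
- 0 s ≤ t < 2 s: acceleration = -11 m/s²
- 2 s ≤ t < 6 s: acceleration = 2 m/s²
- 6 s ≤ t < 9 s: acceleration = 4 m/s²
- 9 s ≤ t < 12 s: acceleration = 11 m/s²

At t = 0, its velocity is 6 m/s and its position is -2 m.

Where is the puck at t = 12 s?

On each constant-a segment, Δv = aΔt and Δx = v₀Δt + ½aΔt²; chain segment to segment.
0–2 s: v starts 6 m/s; Δx = 6·2 + ½·-11·2² = -10 m; v ends -16 m/s.
2–6 s: v starts -16 m/s; Δx = -16·4 + ½·2·4² = -48 m; v ends -8 m/s.
6–9 s: v starts -8 m/s; Δx = -8·3 + ½·4·3² = -6 m; v ends 4 m/s.
9–12 s: v starts 4 m/s; Δx = 4·3 + ½·11·3² = 61.5 m; v ends 37 m/s.
x(12) = -2 + Σ Δx = -4.5 m.

-4.5 m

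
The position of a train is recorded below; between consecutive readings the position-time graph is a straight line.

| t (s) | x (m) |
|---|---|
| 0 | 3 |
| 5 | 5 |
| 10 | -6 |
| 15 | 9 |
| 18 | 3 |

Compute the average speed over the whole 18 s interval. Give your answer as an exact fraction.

17/9 m/s

Average speed = (total path length)/(elapsed time); on a piecewise-linear x-t graph the path length is Σ|Δx|.
0–5 s: |Δx| = |5 − 3| = 2 m
5–10 s: |Δx| = |-6 − 5| = 11 m
10–15 s: |Δx| = |9 − -6| = 15 m
15–18 s: |Δx| = |3 − 9| = 6 m
Total path = 34 m; average speed = 34/18 = 17/9 m/s.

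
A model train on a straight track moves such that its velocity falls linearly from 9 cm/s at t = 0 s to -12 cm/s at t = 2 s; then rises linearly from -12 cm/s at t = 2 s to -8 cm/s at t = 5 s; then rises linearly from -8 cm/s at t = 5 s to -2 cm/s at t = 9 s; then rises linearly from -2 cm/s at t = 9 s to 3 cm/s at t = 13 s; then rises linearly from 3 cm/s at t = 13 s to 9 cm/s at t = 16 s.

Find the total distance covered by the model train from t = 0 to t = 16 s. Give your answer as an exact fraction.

2937/35 cm

Total distance travelled is ∫|v| dt — sum the magnitudes of each area piece.
0–2 s: v = 0 at t = 6/7 s; triangle areas 27/7 + 48/7 = 75/7 cm
2–5 s: |½(-12 + -8)(3)| = 30 cm
5–9 s: |½(-8 + -2)(4)| = 20 cm
9–13 s: v = 0 at t = 10.6 s; triangle areas 1.6 + 3.6 = 5.2 cm
13–16 s: |½(3 + 9)(3)| = 18 cm
Total distance = 2937/35 cm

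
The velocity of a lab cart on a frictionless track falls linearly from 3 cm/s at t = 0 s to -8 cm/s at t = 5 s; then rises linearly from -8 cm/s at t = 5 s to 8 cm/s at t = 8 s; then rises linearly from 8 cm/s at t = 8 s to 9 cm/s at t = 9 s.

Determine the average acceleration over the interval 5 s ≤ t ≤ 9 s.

4.25 cm/s²

Average acceleration = Δv/Δt = (9 − -8)/(9 − 5) = 4.25 cm/s².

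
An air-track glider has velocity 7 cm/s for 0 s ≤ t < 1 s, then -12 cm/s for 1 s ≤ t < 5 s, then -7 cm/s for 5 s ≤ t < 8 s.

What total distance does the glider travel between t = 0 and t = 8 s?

Total distance travelled is ∫|v| dt — sum the magnitudes of each area piece.
0–1 s: |7| × 1 = 7 cm
1–5 s: |-12| × 4 = 48 cm
5–8 s: |-7| × 3 = 21 cm
Total distance = 76 cm

76 cm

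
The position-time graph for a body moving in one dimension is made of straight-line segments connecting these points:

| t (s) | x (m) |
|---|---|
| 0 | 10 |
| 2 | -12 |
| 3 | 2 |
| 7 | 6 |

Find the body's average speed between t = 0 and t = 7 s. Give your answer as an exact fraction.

Average speed = (total path length)/(elapsed time); on a piecewise-linear x-t graph the path length is Σ|Δx|.
0–2 s: |Δx| = |-12 − 10| = 22 m
2–3 s: |Δx| = |2 − -12| = 14 m
3–7 s: |Δx| = |6 − 2| = 4 m
Total path = 40 m; average speed = 40/7 = 40/7 m/s.

40/7 m/s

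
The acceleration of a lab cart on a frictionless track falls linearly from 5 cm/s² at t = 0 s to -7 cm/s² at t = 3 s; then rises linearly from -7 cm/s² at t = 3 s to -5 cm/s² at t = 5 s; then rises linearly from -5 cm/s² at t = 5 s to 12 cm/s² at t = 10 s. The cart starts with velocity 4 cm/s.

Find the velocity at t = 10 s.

Δv equals the area under the a-t graph; then v = v₀ + Δv.
0–3 s: ½(5 + -7)(3) = -3 cm/s
3–5 s: ½(-7 + -5)(2) = -12 cm/s
5–10 s: ½(-5 + 12)(5) = 17.5 cm/s
Δv = 2.5 cm/s, so v(10) = 4 + (2.5) = 6.5 cm/s.

6.5 cm/s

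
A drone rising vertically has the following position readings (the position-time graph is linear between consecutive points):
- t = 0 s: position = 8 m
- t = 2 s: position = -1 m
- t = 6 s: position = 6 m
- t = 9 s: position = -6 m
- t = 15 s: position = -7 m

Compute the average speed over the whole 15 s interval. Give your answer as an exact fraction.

Average speed = (total path length)/(elapsed time); on a piecewise-linear x-t graph the path length is Σ|Δx|.
0–2 s: |Δx| = |-1 − 8| = 9 m
2–6 s: |Δx| = |6 − -1| = 7 m
6–9 s: |Δx| = |-6 − 6| = 12 m
9–15 s: |Δx| = |-7 − -6| = 1 m
Total path = 29 m; average speed = 29/15 = 29/15 m/s.

29/15 m/s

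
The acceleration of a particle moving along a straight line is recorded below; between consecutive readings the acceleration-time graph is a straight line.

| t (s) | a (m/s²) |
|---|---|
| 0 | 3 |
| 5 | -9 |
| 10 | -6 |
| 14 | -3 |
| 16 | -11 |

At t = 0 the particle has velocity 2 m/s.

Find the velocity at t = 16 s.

Δv equals the area under the a-t graph; then v = v₀ + Δv.
0–5 s: ½(3 + -9)(5) = -15 m/s
5–10 s: ½(-9 + -6)(5) = -37.5 m/s
10–14 s: ½(-6 + -3)(4) = -18 m/s
14–16 s: ½(-3 + -11)(2) = -14 m/s
Δv = -84.5 m/s, so v(16) = 2 + (-84.5) = -82.5 m/s.

-82.5 m/s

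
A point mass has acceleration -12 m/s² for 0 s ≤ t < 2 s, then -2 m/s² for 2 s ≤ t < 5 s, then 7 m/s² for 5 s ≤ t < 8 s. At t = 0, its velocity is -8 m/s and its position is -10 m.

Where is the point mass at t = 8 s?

On each constant-a segment, Δv = aΔt and Δx = v₀Δt + ½aΔt²; chain segment to segment.
0–2 s: v starts -8 m/s; Δx = -8·2 + ½·-12·2² = -40 m; v ends -32 m/s.
2–5 s: v starts -32 m/s; Δx = -32·3 + ½·-2·3² = -105 m; v ends -38 m/s.
5–8 s: v starts -38 m/s; Δx = -38·3 + ½·7·3² = -82.5 m; v ends -17 m/s.
x(8) = -10 + Σ Δx = -237.5 m.

-237.5 m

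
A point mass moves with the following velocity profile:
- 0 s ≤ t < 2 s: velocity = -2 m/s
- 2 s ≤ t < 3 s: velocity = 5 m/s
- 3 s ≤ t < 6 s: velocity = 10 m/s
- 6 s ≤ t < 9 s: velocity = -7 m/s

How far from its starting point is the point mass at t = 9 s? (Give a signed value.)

Displacement is the signed area under the v-t curve.
0–2 s: -2 × 2 = -4 m
2–3 s: 5 × 1 = 5 m
3–6 s: 10 × 3 = 30 m
6–9 s: -7 × 3 = -21 m
Net displacement = 10 m

10 m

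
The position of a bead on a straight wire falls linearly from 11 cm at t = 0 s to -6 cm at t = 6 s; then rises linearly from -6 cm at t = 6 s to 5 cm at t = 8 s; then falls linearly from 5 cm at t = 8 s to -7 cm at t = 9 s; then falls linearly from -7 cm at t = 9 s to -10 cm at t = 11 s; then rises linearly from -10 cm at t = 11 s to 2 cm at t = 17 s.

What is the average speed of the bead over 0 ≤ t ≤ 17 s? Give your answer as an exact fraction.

Average speed = (total path length)/(elapsed time); on a piecewise-linear x-t graph the path length is Σ|Δx|.
0–6 s: |Δx| = |-6 − 11| = 17 cm
6–8 s: |Δx| = |5 − -6| = 11 cm
8–9 s: |Δx| = |-7 − 5| = 12 cm
9–11 s: |Δx| = |-10 − -7| = 3 cm
11–17 s: |Δx| = |2 − -10| = 12 cm
Total path = 55 cm; average speed = 55/17 = 55/17 cm/s.

55/17 cm/s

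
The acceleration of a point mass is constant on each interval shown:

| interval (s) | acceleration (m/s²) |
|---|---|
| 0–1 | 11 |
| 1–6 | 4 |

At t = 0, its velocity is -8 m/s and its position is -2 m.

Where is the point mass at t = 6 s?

60.5 m

On each constant-a segment, Δv = aΔt and Δx = v₀Δt + ½aΔt²; chain segment to segment.
0–1 s: v starts -8 m/s; Δx = -8·1 + ½·11·1² = -2.5 m; v ends 3 m/s.
1–6 s: v starts 3 m/s; Δx = 3·5 + ½·4·5² = 65 m; v ends 23 m/s.
x(6) = -2 + Σ Δx = 60.5 m.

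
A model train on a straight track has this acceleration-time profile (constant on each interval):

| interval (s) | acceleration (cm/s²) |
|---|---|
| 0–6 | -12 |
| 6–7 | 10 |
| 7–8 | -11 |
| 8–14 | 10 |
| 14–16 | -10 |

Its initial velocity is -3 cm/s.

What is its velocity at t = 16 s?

Δv equals the area under the a-t graph; then v = v₀ + Δv.
0–6 s: -12 × 6 = -72 cm/s
6–7 s: 10 × 1 = 10 cm/s
7–8 s: -11 × 1 = -11 cm/s
8–14 s: 10 × 6 = 60 cm/s
14–16 s: -10 × 2 = -20 cm/s
Δv = -33 cm/s, so v(16) = -3 + (-33) = -36 cm/s.

-36 cm/s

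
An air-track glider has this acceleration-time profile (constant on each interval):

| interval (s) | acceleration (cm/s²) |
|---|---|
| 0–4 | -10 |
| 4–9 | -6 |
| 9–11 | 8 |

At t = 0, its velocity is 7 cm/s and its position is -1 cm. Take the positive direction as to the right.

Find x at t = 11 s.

On each constant-a segment, Δv = aΔt and Δx = v₀Δt + ½aΔt²; chain segment to segment.
0–4 s: v starts 7 cm/s; Δx = 7·4 + ½·-10·4² = -52 cm; v ends -33 cm/s.
4–9 s: v starts -33 cm/s; Δx = -33·5 + ½·-6·5² = -240 cm; v ends -63 cm/s.
9–11 s: v starts -63 cm/s; Δx = -63·2 + ½·8·2² = -110 cm; v ends -47 cm/s.
x(11) = -1 + Σ Δx = -403 cm.

-403 cm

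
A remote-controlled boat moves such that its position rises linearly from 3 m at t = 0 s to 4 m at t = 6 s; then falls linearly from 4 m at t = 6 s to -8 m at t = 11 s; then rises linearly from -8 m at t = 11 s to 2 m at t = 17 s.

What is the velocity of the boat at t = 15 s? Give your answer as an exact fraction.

5/3 m/s

Velocity is the slope of the x-t graph on 11–17 s: (2 − -8)/(17 − 11) = 5/3 m/s.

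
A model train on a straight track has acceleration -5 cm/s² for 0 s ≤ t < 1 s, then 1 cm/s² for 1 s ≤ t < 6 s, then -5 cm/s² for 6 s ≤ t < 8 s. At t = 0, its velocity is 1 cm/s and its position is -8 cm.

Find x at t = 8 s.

On each constant-a segment, Δv = aΔt and Δx = v₀Δt + ½aΔt²; chain segment to segment.
0–1 s: v starts 1 cm/s; Δx = 1·1 + ½·-5·1² = -1.5 cm; v ends -4 cm/s.
1–6 s: v starts -4 cm/s; Δx = -4·5 + ½·1·5² = -7.5 cm; v ends 1 cm/s.
6–8 s: v starts 1 cm/s; Δx = 1·2 + ½·-5·2² = -8 cm; v ends -9 cm/s.
x(8) = -8 + Σ Δx = -25 cm.

-25 cm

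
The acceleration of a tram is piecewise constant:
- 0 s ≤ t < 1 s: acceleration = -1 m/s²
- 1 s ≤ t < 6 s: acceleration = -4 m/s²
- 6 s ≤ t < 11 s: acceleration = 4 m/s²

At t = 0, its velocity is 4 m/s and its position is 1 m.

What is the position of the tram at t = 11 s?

On each constant-a segment, Δv = aΔt and Δx = v₀Δt + ½aΔt²; chain segment to segment.
0–1 s: v starts 4 m/s; Δx = 4·1 + ½·-1·1² = 3.5 m; v ends 3 m/s.
1–6 s: v starts 3 m/s; Δx = 3·5 + ½·-4·5² = -35 m; v ends -17 m/s.
6–11 s: v starts -17 m/s; Δx = -17·5 + ½·4·5² = -35 m; v ends 3 m/s.
x(11) = 1 + Σ Δx = -65.5 m.

-65.5 m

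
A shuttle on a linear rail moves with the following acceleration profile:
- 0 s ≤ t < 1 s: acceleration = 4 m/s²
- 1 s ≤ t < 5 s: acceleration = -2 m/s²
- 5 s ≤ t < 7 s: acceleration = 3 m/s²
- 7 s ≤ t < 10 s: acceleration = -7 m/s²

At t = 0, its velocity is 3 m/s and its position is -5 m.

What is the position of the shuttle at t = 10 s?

On each constant-a segment, Δv = aΔt and Δx = v₀Δt + ½aΔt²; chain segment to segment.
0–1 s: v starts 3 m/s; Δx = 3·1 + ½·4·1² = 5 m; v ends 7 m/s.
1–5 s: v starts 7 m/s; Δx = 7·4 + ½·-2·4² = 12 m; v ends -1 m/s.
5–7 s: v starts -1 m/s; Δx = -1·2 + ½·3·2² = 4 m; v ends 5 m/s.
7–10 s: v starts 5 m/s; Δx = 5·3 + ½·-7·3² = -16.5 m; v ends -16 m/s.
x(10) = -5 + Σ Δx = -0.5 m.

-0.5 m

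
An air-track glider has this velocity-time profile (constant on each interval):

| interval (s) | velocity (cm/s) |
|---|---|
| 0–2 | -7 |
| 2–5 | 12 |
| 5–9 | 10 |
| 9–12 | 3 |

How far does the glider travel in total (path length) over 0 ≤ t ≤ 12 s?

99 cm

Total distance travelled is ∫|v| dt — sum the magnitudes of each area piece.
0–2 s: |-7| × 2 = 14 cm
2–5 s: |12| × 3 = 36 cm
5–9 s: |10| × 4 = 40 cm
9–12 s: |3| × 3 = 9 cm
Total distance = 99 cm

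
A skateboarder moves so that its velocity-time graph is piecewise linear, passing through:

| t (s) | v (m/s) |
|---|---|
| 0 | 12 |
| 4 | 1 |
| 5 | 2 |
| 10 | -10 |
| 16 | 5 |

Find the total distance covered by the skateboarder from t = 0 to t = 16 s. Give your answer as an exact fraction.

Distance (not displacement) is the total path length: add the absolute areas under v-t.
0–4 s: |½(12 + 1)(4)| = 26 m
4–5 s: |½(1 + 2)(1)| = 1.5 m
5–10 s: v = 0 at t = 35/6 s; triangle areas 5/6 + 125/6 = 65/3 m
10–16 s: v = 0 at t = 14 s; triangle areas 20 + 5 = 25 m
Total distance = 445/6 m

445/6 m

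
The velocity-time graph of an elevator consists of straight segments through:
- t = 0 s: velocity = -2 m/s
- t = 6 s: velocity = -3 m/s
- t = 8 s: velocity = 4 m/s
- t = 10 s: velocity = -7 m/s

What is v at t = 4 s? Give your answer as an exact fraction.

-8/3 m/s

On 0–6 s the graph is linear from -2 to -3 m/s: v(4) = -2 + (-3 − -2)·(4 − 0)/(6 − 0) = -8/3 m/s.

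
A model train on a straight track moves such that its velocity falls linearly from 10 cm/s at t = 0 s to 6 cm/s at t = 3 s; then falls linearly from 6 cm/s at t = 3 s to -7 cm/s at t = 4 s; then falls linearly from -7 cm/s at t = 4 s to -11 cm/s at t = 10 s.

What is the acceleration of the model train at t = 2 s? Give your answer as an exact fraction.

Acceleration is the slope of the v-t graph on 0–3 s: (6 − 10)/(3 − 0) = -4/3 cm/s².

-4/3 cm/s²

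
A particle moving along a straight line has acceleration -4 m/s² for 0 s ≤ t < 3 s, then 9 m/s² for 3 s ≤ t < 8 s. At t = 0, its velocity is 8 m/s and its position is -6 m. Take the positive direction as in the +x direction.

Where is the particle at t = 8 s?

92.5 m

On each constant-a segment, Δv = aΔt and Δx = v₀Δt + ½aΔt²; chain segment to segment.
0–3 s: v starts 8 m/s; Δx = 8·3 + ½·-4·3² = 6 m; v ends -4 m/s.
3–8 s: v starts -4 m/s; Δx = -4·5 + ½·9·5² = 92.5 m; v ends 41 m/s.
x(8) = -6 + Σ Δx = 92.5 m.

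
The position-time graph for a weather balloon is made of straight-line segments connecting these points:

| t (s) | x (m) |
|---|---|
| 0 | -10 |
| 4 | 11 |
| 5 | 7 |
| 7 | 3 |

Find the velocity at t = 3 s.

Velocity is the slope of the x-t graph on 0–4 s: (11 − -10)/(4 − 0) = 5.25 m/s.

5.25 m/s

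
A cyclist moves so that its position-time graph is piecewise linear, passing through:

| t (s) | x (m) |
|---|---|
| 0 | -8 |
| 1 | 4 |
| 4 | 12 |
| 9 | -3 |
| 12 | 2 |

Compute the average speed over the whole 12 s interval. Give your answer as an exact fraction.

10/3 m/s

Average speed = (total path length)/(elapsed time); on a piecewise-linear x-t graph the path length is Σ|Δx|.
0–1 s: |Δx| = |4 − -8| = 12 m
1–4 s: |Δx| = |12 − 4| = 8 m
4–9 s: |Δx| = |-3 − 12| = 15 m
9–12 s: |Δx| = |2 − -3| = 5 m
Total path = 40 m; average speed = 40/12 = 10/3 m/s.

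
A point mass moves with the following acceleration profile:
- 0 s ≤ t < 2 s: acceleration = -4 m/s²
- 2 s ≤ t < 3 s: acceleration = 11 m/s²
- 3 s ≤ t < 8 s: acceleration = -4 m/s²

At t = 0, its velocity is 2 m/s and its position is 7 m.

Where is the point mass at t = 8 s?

-22.5 m

On each constant-a segment, Δv = aΔt and Δx = v₀Δt + ½aΔt²; chain segment to segment.
0–2 s: v starts 2 m/s; Δx = 2·2 + ½·-4·2² = -4 m; v ends -6 m/s.
2–3 s: v starts -6 m/s; Δx = -6·1 + ½·11·1² = -0.5 m; v ends 5 m/s.
3–8 s: v starts 5 m/s; Δx = 5·5 + ½·-4·5² = -25 m; v ends -15 m/s.
x(8) = 7 + Σ Δx = -22.5 m.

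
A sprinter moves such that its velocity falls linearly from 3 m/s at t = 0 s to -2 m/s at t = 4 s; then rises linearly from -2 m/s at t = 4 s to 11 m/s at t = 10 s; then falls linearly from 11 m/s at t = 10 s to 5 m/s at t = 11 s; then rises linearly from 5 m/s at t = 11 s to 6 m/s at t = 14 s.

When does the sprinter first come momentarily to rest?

t = 2.4 s

v changes sign on 0–4 s (from 3 to -2); the graph is linear there, so v = 0 at t = 0 + (-3)·(4 − 0)/(-2 − 3) = 2.4 s.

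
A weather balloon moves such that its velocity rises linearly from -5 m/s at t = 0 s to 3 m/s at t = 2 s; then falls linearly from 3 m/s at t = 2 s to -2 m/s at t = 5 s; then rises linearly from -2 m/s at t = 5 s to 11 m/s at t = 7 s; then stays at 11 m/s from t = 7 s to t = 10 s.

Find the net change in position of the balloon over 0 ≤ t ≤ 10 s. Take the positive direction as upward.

Net displacement equals the area under the velocity-time graph (areas below the axis count negative).
0–2 s: ½(-5 + 3)(2) = -2 m
2–5 s: ½(3 + -2)(3) = 1.5 m
5–7 s: ½(-2 + 11)(2) = 9 m
7–10 s: 11 × 3 = 33 m
Net displacement = 41.5 m

41.5 m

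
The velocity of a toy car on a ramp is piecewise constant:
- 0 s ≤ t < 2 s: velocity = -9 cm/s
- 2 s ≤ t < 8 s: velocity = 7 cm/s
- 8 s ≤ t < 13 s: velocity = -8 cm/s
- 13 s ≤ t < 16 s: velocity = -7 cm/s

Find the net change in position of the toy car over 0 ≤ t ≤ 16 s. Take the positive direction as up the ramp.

Displacement is the signed area under the v-t curve.
0–2 s: -9 × 2 = -18 cm
2–8 s: 7 × 6 = 42 cm
8–13 s: -8 × 5 = -40 cm
13–16 s: -7 × 3 = -21 cm
Net displacement = -37 cm

-37 cm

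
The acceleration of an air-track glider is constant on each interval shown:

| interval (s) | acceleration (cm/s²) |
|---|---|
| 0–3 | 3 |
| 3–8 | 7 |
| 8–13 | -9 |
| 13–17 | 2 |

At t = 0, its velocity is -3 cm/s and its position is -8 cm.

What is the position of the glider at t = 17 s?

On each constant-a segment, Δv = aΔt and Δx = v₀Δt + ½aΔt²; chain segment to segment.
0–3 s: v starts -3 cm/s; Δx = -3·3 + ½·3·3² = 4.5 cm; v ends 6 cm/s.
3–8 s: v starts 6 cm/s; Δx = 6·5 + ½·7·5² = 117.5 cm; v ends 41 cm/s.
8–13 s: v starts 41 cm/s; Δx = 41·5 + ½·-9·5² = 92.5 cm; v ends -4 cm/s.
13–17 s: v starts -4 cm/s; Δx = -4·4 + ½·2·4² = 0 cm; v ends 4 cm/s.
x(17) = -8 + Σ Δx = 206.5 cm.

206.5 cm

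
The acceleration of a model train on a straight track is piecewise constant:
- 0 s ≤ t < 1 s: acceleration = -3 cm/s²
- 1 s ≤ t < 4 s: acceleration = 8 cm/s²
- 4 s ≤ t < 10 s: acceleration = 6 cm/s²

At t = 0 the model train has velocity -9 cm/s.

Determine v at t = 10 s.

48 cm/s

Δv equals the area under the a-t graph; then v = v₀ + Δv.
0–1 s: -3 × 1 = -3 cm/s
1–4 s: 8 × 3 = 24 cm/s
4–10 s: 6 × 6 = 36 cm/s
Δv = 57 cm/s, so v(10) = -9 + (57) = 48 cm/s.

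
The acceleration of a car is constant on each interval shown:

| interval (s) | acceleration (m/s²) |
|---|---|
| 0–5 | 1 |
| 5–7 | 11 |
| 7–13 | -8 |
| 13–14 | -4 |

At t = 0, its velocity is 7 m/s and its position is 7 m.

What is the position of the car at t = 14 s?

On each constant-a segment, Δv = aΔt and Δx = v₀Δt + ½aΔt²; chain segment to segment.
0–5 s: v starts 7 m/s; Δx = 7·5 + ½·1·5² = 47.5 m; v ends 12 m/s.
5–7 s: v starts 12 m/s; Δx = 12·2 + ½·11·2² = 46 m; v ends 34 m/s.
7–13 s: v starts 34 m/s; Δx = 34·6 + ½·-8·6² = 60 m; v ends -14 m/s.
13–14 s: v starts -14 m/s; Δx = -14·1 + ½·-4·1² = -16 m; v ends -18 m/s.
x(14) = 7 + Σ Δx = 144.5 m.

144.5 m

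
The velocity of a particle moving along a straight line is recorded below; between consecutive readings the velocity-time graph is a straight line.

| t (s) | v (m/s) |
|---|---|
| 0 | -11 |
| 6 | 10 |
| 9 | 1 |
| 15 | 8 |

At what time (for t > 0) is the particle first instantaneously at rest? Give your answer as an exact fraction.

t = 22/7 s

v changes sign on 0–6 s (from -11 to 10); the graph is linear there, so v = 0 at t = 0 + (11)·(6 − 0)/(10 − -11) = 22/7 s.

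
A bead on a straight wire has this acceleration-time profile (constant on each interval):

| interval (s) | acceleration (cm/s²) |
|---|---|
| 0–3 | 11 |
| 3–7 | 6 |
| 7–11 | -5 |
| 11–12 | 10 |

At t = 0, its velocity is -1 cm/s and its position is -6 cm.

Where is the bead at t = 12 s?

On each constant-a segment, Δv = aΔt and Δx = v₀Δt + ½aΔt²; chain segment to segment.
0–3 s: v starts -1 cm/s; Δx = -1·3 + ½·11·3² = 46.5 cm; v ends 32 cm/s.
3–7 s: v starts 32 cm/s; Δx = 32·4 + ½·6·4² = 176 cm; v ends 56 cm/s.
7–11 s: v starts 56 cm/s; Δx = 56·4 + ½·-5·4² = 184 cm; v ends 36 cm/s.
11–12 s: v starts 36 cm/s; Δx = 36·1 + ½·10·1² = 41 cm; v ends 46 cm/s.
x(12) = -6 + Σ Δx = 441.5 cm.

441.5 cm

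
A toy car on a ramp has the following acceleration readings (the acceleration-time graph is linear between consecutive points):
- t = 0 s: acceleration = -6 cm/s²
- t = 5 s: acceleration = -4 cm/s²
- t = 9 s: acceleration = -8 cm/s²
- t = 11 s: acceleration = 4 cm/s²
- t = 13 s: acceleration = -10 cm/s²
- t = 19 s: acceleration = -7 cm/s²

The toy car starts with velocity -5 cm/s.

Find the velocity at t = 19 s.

Δv equals the area under the a-t graph; then v = v₀ + Δv.
0–5 s: ½(-6 + -4)(5) = -25 cm/s
5–9 s: ½(-4 + -8)(4) = -24 cm/s
9–11 s: ½(-8 + 4)(2) = -4 cm/s
11–13 s: ½(4 + -10)(2) = -6 cm/s
13–19 s: ½(-10 + -7)(6) = -51 cm/s
Δv = -110 cm/s, so v(19) = -5 + (-110) = -115 cm/s.

-115 cm/s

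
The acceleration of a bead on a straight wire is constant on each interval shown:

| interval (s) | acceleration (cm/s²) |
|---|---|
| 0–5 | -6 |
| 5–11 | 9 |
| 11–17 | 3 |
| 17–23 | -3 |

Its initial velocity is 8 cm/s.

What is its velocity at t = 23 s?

32 cm/s

Δv equals the area under the a-t graph; then v = v₀ + Δv.
0–5 s: -6 × 5 = -30 cm/s
5–11 s: 9 × 6 = 54 cm/s
11–17 s: 3 × 6 = 18 cm/s
17–23 s: -3 × 6 = -18 cm/s
Δv = 24 cm/s, so v(23) = 8 + (24) = 32 cm/s.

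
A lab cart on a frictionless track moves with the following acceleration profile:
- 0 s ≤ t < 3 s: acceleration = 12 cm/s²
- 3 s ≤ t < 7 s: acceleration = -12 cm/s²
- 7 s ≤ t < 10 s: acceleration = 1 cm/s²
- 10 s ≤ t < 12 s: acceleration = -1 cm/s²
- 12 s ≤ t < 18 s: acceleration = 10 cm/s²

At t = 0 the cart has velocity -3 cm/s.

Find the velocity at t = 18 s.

46 cm/s

Δv equals the area under the a-t graph; then v = v₀ + Δv.
0–3 s: 12 × 3 = 36 cm/s
3–7 s: -12 × 4 = -48 cm/s
7–10 s: 1 × 3 = 3 cm/s
10–12 s: -1 × 2 = -2 cm/s
12–18 s: 10 × 6 = 60 cm/s
Δv = 49 cm/s, so v(18) = -3 + (49) = 46 cm/s.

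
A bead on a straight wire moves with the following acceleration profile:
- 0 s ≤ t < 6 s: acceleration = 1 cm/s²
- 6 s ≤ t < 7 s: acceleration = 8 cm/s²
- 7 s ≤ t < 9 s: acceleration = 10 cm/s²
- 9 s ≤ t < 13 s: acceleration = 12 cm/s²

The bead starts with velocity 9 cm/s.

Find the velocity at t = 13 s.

91 cm/s

Δv equals the area under the a-t graph; then v = v₀ + Δv.
0–6 s: 1 × 6 = 6 cm/s
6–7 s: 8 × 1 = 8 cm/s
7–9 s: 10 × 2 = 20 cm/s
9–13 s: 12 × 4 = 48 cm/s
Δv = 82 cm/s, so v(13) = 9 + (82) = 91 cm/s.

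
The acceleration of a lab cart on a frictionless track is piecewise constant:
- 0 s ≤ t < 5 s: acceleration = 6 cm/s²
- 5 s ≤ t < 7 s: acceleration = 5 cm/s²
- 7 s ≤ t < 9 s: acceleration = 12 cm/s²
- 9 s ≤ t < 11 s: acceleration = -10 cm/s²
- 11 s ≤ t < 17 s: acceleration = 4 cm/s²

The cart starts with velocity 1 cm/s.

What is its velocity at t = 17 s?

69 cm/s

Δv equals the area under the a-t graph; then v = v₀ + Δv.
0–5 s: 6 × 5 = 30 cm/s
5–7 s: 5 × 2 = 10 cm/s
7–9 s: 12 × 2 = 24 cm/s
9–11 s: -10 × 2 = -20 cm/s
11–17 s: 4 × 6 = 24 cm/s
Δv = 68 cm/s, so v(17) = 1 + (68) = 69 cm/s.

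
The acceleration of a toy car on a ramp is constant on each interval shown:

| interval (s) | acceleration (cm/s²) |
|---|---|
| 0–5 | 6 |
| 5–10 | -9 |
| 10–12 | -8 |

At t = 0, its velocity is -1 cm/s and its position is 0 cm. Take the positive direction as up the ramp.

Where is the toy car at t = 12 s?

On each constant-a segment, Δv = aΔt and Δx = v₀Δt + ½aΔt²; chain segment to segment.
0–5 s: v starts -1 cm/s; Δx = -1·5 + ½·6·5² = 70 cm; v ends 29 cm/s.
5–10 s: v starts 29 cm/s; Δx = 29·5 + ½·-9·5² = 32.5 cm; v ends -16 cm/s.
10–12 s: v starts -16 cm/s; Δx = -16·2 + ½·-8·2² = -48 cm; v ends -32 cm/s.
x(12) = 0 + Σ Δx = 54.5 cm.

54.5 cm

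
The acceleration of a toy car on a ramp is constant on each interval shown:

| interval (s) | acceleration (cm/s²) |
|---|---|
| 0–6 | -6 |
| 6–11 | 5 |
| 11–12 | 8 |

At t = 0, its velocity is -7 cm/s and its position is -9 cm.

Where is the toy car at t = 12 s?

On each constant-a segment, Δv = aΔt and Δx = v₀Δt + ½aΔt²; chain segment to segment.
0–6 s: v starts -7 cm/s; Δx = -7·6 + ½·-6·6² = -150 cm; v ends -43 cm/s.
6–11 s: v starts -43 cm/s; Δx = -43·5 + ½·5·5² = -152.5 cm; v ends -18 cm/s.
11–12 s: v starts -18 cm/s; Δx = -18·1 + ½·8·1² = -14 cm; v ends -10 cm/s.
x(12) = -9 + Σ Δx = -325.5 cm.

-325.5 cm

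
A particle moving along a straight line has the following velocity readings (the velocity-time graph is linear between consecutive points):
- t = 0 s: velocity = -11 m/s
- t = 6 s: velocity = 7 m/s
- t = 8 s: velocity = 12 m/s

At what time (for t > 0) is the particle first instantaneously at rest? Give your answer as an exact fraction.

t = 11/3 s

v changes sign on 0–6 s (from -11 to 7); the graph is linear there, so v = 0 at t = 0 + (11)·(6 − 0)/(7 − -11) = 11/3 s.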